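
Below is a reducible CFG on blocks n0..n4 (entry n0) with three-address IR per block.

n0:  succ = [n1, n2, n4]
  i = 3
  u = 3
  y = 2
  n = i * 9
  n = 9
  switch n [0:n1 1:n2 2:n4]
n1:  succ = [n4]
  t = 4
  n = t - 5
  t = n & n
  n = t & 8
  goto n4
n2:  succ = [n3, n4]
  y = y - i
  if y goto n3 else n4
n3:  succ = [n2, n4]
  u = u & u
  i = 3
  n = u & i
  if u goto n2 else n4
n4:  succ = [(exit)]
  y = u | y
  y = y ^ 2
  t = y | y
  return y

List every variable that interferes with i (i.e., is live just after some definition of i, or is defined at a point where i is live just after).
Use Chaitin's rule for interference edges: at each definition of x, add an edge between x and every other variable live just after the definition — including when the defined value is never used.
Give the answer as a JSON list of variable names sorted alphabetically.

Answer: ["n", "u", "y"]

Derivation:
Per-block:
  n0: def={i,n,u,y} ue=∅
  n1: def={n,t} ue=∅
  n2: def={y} ue={i,y}
  n3: def={i,n,u} ue={u}
  n4: def={t,y} ue={u,y}

Backward fixpoint:
  n0: in=∅ out={i,u,y}
  n1: in={u,y} out={u,y}
  n2: in={i,u,y} out={u,y}
  n3: in={u,y} out={i,u,y}
  n4: in={u,y} out=∅

Interference:
  i — {n,u,y}
  n — {i,u,y}
  t — {u,y}
  u — {i,n,t,y}
  y — {i,n,t,u}

N(i) = ["n", "u", "y"]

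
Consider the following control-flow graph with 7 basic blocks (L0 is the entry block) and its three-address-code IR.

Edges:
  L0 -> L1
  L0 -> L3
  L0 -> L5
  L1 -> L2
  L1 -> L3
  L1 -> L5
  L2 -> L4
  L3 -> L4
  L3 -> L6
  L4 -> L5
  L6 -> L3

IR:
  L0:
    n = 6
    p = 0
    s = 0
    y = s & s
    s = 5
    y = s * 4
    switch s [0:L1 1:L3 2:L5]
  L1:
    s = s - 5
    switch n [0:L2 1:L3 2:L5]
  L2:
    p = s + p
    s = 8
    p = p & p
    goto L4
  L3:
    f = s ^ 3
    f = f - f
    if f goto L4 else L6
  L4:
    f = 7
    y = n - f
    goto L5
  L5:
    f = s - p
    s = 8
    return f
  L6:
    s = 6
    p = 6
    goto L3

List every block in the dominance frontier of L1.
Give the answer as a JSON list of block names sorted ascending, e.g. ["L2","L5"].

Answer: ["L3", "L4", "L5"]

Derivation:
idom tree: L1←L0 L2←L1 L3←L0 L4←L0 L5←L0 L6←L3
Dom at joins:
  L3: preds {L0,L1,L6}: {L0} ∩ {L0,L1} ∩ {L0,L3,L6} = {L0}; idom=L0
  L4: preds {L2,L3}: {L0,L1,L2} ∩ {L0,L3} = {L0}; idom=L0
  L5: preds {L0,L1,L4}: {L0} ∩ {L0,L1} ∩ {L0,L4} = {L0}; idom=L0

DF walk-up:
  L3←L0: walk · to L0
  L3←L1: walk L1 to L0
  L3←L6: walk L6→L3 to L0
  L4←L2: walk L2→L1 to L0
  L4←L3: walk L3 to L0
  L5←L0: walk · to L0
  L5←L1: walk L1 to L0
  L5←L4: walk L4 to L0
  DF(L0)=∅
  DF(L1)={L3,L4,L5}
  DF(L2)={L4}
  DF(L3)={L3,L4}
  DF(L4)={L5}
  DF(L5)=∅
  DF(L6)={L3}

DF(L1) = ["L3", "L4", "L5"]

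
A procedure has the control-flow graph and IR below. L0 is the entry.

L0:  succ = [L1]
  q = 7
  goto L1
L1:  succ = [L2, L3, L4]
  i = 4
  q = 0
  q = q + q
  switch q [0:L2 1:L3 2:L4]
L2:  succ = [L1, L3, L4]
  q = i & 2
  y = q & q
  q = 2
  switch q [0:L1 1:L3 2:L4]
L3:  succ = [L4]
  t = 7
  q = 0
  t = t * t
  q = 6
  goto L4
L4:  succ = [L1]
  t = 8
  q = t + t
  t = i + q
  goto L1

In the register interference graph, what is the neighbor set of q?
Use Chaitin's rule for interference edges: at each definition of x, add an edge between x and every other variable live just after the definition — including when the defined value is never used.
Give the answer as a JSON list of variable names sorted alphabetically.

def/use:
  L0: def={q} ue=∅
  L1: def={i,q} ue=∅
  L2: def={q,y} ue={i}
  L3: def={q,t} ue=∅
  L4: def={q,t} ue={i}

Live sets:
  L0 li=∅ lo=∅
  L1 li=∅ lo={i}
  L2 li={i} lo={i}
  L3 li={i} lo={i}
  L4 li={i} lo=∅

Interference:
  i↔{q,t,y}
  q↔{i,t}
  t↔{i,q}
  y↔{i}

N(q) = ["i", "t"]

Answer: ["i", "t"]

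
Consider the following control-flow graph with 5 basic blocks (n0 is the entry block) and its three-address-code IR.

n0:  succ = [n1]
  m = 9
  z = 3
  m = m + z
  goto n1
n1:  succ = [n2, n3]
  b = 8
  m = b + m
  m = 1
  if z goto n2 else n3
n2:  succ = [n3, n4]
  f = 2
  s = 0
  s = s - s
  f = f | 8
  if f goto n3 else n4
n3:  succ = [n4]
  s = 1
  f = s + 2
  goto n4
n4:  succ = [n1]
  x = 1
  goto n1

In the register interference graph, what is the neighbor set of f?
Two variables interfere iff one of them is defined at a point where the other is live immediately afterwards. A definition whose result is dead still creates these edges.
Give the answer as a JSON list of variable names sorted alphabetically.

Answer: ["m", "s", "z"]

Derivation:
Block summaries:
  n0: def={m,z} ue=∅
  n1: def={b,m} ue={m,z}
  n2: def={f,s} ue=∅
  n3: def={f,s} ue=∅
  n4: def={x} ue=∅

Live sets:
  n0 li=∅ lo={m,z}
  n1 li={m,z} lo={m,z}
  n2 li={m,z} lo={m,z}
  n3 li={m,z} lo={m,z}
  n4 li={m,z} lo={m,z}

Interference:
  b — {m,z}
  f — {m,s,z}
  m — {b,f,s,x,z}
  s — {f,m,z}
  x — {m,z}
  z — {b,f,m,s,x}

N(f) = ["m", "s", "z"]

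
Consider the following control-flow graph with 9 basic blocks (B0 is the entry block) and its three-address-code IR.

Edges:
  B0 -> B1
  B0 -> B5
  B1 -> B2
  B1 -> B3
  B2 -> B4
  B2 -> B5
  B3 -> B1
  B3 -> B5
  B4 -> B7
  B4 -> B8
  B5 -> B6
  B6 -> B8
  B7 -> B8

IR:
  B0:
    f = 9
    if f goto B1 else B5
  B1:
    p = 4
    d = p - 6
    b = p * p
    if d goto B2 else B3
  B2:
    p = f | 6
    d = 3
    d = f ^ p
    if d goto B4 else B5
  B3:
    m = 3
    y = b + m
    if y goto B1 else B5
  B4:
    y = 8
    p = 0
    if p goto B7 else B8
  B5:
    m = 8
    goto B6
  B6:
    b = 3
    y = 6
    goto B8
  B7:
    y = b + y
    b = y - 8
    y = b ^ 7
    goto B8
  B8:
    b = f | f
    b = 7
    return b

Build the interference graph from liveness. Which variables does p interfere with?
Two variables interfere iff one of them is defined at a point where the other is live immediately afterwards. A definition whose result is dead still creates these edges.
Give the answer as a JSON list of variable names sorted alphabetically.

Block summaries:
  B0: def={f} ue=∅
  B1: def={b,d,p} ue=∅
  B2: def={d,p} ue={f}
  B3: def={m,y} ue={b}
  B4: def={p,y} ue=∅
  B5: def={m} ue=∅
  B6: def={b,y} ue=∅
  B7: def={b,y} ue={b,y}
  B8: def={b} ue={f}

Backward fixpoint:
  B0: in=∅ out={f}
  B1: in={f} out={b,f}
  B2: in={b,f} out={b,f}
  B3: in={b,f} out={f}
  B4: in={b,f} out={b,f,y}
  B5: in={f} out={f}
  B6: in={f} out={f}
  B7: in={b,f,y} out={f}
  B8: in={f} out=∅

Interfere edges:
  b: {d,f,m,p,y}
  d: {b,f,p}
  f: {b,d,m,p,y}
  m: {b,f}
  p: {b,d,f,y}
  y: {b,f,p}

N(p) = ["b", "d", "f", "y"]

Answer: ["b", "d", "f", "y"]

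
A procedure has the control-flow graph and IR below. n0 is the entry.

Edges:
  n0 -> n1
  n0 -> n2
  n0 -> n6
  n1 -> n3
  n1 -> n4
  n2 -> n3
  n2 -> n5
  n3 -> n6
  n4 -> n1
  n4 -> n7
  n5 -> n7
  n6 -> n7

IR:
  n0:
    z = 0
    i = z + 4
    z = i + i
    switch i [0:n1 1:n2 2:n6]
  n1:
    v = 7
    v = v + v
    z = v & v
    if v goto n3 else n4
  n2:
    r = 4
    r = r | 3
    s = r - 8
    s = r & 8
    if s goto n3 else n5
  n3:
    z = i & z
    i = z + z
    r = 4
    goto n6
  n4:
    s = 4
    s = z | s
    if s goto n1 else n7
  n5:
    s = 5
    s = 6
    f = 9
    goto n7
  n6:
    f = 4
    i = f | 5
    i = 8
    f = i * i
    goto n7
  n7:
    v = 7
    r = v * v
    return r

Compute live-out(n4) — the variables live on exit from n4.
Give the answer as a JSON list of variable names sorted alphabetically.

Per-block:
  n0 def {i,z} use ∅
  n1 def {v,z} use ∅
  n2 def {r,s} use ∅
  n3 def {i,r,z} use {i,z}
  n4 def {s} use {z}
  n5 def {f,s} use ∅
  n6 def {f,i} use ∅
  n7 def {r,v} use ∅

Live sets:
  n0: in=∅ out={i,z}
  n1: in={i} out={i,z}
  n2: in={i,z} out={i,z}
  n3: in={i,z} out=∅
  n4: in={i,z} out={i}
  n5: in=∅ out=∅
  n6: in=∅ out=∅
  n7: in=∅ out=∅

live-out(n4) = ["i"]

Answer: ["i"]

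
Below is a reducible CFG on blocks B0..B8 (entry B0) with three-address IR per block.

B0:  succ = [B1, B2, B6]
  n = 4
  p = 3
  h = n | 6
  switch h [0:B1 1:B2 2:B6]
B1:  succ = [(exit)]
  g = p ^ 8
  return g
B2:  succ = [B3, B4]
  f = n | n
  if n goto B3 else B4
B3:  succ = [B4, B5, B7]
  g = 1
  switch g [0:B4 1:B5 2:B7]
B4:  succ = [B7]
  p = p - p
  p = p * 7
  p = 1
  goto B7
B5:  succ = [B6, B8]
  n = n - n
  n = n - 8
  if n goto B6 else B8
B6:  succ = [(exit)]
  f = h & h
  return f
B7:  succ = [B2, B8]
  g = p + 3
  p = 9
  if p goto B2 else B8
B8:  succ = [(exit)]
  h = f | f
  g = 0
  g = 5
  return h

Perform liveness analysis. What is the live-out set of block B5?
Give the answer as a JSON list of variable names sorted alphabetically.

Answer: ["f", "h"]

Analysis:
def/use:
  B0: def={h,n,p} ue=∅
  B1: def={g} ue={p}
  B2: def={f} ue={n}
  B3: def={g} ue=∅
  B4: def={p} ue={p}
  B5: def={n} ue={n}
  B6: def={f} ue={h}
  B7: def={g,p} ue={p}
  B8: def={g,h} ue={f}

Liveness:
  B0 li=∅ lo={h,n,p}
  B1 li={p} lo=∅
  B2 li={h,n,p} lo={f,h,n,p}
  B3 li={f,h,n,p} lo={f,h,n,p}
  B4 li={f,h,n,p} lo={f,h,n,p}
  B5 li={f,h,n} lo={f,h}
  B6 li={h} lo=∅
  B7 li={f,h,n,p} lo={f,h,n,p}
  B8 li={f} lo=∅

live-out(B5) = ["f", "h"]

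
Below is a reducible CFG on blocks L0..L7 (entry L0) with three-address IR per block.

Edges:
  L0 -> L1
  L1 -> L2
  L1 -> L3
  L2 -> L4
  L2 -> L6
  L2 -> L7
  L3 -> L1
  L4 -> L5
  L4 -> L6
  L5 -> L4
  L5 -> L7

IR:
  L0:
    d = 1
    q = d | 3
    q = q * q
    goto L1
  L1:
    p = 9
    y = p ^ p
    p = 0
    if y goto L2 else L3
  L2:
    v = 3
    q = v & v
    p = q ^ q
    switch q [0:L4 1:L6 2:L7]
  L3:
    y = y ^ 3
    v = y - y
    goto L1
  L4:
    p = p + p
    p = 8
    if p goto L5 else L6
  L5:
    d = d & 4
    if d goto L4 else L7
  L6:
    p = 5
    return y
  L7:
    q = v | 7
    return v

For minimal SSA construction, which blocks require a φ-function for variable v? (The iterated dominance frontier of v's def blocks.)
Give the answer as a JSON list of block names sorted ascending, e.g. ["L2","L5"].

Answer: ["L1"]

Derivation:
idom tree: L1←L0 L2←L1 L3←L1 L4←L2 L5←L4 L6←L2 L7←L2
Join-block Dom:
  L1: preds {L0,L3}: {L0} ∩ {L0,L1,L3} = {L0}; idom=L0
  L4: preds {L2,L5}: {L0,L1,L2} ∩ {L0,L1,L2,L4,L5} = {L0,L1,L2}; idom=L2
  L6: preds {L2,L4}: {L0,L1,L2} ∩ {L0,L1,L2,L4} = {L0,L1,L2}; idom=L2
  L7: preds {L2,L5}: {L0,L1,L2} ∩ {L0,L1,L2,L4,L5} = {L0,L1,L2}; idom=L2

DF walk-up:
  L1←L0: walk · to L0
  L1←L3: walk L3→L1 to L0
  L4←L2: walk · to L2
  L4←L5: walk L5→L4 to L2
  L6←L2: walk · to L2
  L6←L4: walk L4 to L2
  L7←L2: walk · to L2
  L7←L5: walk L5→L4 to L2
  L0: DF=∅
  L1: DF={L1}
  L2: DF=∅
  L3: DF={L1}
  L4: DF={L4,L6,L7}
  L5: DF={L4,L7}
  L6: DF=∅
  L7: DF=∅

φ for v: defs {L2,L3}
  DF⁺ = {L1}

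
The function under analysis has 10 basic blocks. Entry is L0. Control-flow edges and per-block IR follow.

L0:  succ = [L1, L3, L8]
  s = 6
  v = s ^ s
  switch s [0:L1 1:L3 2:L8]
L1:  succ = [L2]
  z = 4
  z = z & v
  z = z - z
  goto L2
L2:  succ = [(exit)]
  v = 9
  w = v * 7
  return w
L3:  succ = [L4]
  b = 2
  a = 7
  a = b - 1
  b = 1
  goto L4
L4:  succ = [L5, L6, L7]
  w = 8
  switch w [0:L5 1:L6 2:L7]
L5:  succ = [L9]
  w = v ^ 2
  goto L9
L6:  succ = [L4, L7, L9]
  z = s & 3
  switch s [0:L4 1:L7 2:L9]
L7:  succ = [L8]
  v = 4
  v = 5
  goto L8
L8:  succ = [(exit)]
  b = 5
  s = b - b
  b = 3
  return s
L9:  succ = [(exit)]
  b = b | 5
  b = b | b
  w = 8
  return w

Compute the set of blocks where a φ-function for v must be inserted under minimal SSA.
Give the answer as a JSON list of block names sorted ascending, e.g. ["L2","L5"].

Answer: ["L8"]

Analysis:
idom tree: L1←L0 L2←L1 L3←L0 L4←L3 L5←L4 L6←L4 L7←L4 L8←L0 L9←L4
Dom at joins:
  L4: preds {L3,L6}: {L0,L3} ∩ {L0,L3,L4,L6} = {L0,L3}; idom=L3
  L7: preds {L4,L6}: {L0,L3,L4} ∩ {L0,L3,L4,L6} = {L0,L3,L4}; idom=L4
  L8: preds {L0,L7}: {L0} ∩ {L0,L3,L4,L7} = {L0}; idom=L0
  L9: preds {L5,L6}: {L0,L3,L4,L5} ∩ {L0,L3,L4,L6} = {L0,L3,L4}; idom=L4

Frontier:
  join L4 pred L3: · stop@L3
  join L4 pred L6: L6→L4 stop@L3
  join L7 pred L4: · stop@L4
  join L7 pred L6: L6 stop@L4
  join L8 pred L0: · stop@L0
  join L8 pred L7: L7→L4→L3 stop@L0
  join L9 pred L5: L5 stop@L4
  join L9 pred L6: L6 stop@L4
  L0: DF=∅
  L1: DF=∅
  L2: DF=∅
  L3: DF={L8}
  L4: DF={L4,L8}
  L5: DF={L9}
  L6: DF={L4,L7,L9}
  L7: DF={L8}
  L8: DF=∅
  L9: DF=∅

φ for v: defs {L0,L2,L7}
  DF⁺ = {L8}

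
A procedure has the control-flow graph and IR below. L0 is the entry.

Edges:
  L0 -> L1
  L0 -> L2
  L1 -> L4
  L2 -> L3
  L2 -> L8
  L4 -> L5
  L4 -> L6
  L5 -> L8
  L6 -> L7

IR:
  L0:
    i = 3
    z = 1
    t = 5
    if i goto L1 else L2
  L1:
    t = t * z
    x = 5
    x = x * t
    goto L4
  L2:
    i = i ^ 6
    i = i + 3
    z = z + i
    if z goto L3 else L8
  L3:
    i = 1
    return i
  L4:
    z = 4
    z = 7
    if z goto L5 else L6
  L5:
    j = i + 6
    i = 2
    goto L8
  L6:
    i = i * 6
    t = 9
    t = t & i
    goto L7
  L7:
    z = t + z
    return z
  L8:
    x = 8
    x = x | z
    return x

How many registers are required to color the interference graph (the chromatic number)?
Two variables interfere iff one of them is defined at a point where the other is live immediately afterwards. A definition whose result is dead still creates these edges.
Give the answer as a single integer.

Answer: 4

Analysis:
Per-block:
  L0: {i,t,z} / ∅
  L1: {t,x} / {t,z}
  L2: {i,z} / {i,z}
  L3: {i} / ∅
  L4: {z} / ∅
  L5: {i,j} / {i}
  L6: {i,t} / {i}
  L7: {z} / {t,z}
  L8: {x} / {z}

Liveness:
  L0 li=∅ lo={i,t,z}
  L1 li={i,t,z} lo={i}
  L2 li={i,z} lo={z}
  L3 li=∅ lo=∅
  L4 li={i} lo={i,z}
  L5 li={i,z} lo={z}
  L6 li={i,z} lo={t,z}
  L7 li={t,z} lo=∅
  L8 li={z} lo=∅

Interference:
  i — {t,x,z}
  j — {z}
  t — {i,x,z}
  x — {i,t,z}
  z — {i,j,t,x}

Chromatic number:
  clique {i,t,x,z} ⇒ need ≥ 4
  assign i→r1 j→r1 t→r2 x→r3 z→r0 — no edge inside a register ⇒ χ ≤ 4
  χ = 4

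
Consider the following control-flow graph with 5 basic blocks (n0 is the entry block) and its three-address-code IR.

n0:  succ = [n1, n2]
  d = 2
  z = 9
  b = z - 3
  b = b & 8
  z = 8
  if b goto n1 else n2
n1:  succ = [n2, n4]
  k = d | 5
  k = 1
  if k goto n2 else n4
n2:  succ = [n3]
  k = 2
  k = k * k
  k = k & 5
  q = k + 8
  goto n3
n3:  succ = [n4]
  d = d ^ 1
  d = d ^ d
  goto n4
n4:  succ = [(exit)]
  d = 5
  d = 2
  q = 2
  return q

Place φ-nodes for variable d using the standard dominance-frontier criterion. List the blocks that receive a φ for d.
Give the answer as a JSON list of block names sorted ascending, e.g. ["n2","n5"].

idom tree: n1←n0 n2←n0 n3←n2 n4←n0
Dom at joins:
  n2: preds {n0,n1}: {n0} ∩ {n0,n1} = {n0}; idom=n0
  n4: preds {n1,n3}: {n0,n1} ∩ {n0,n2,n3} = {n0}; idom=n0

DF derivation:
  n2←n0: walk · to n0
  n2←n1: walk n1 to n0
  n4←n1: walk n1 to n0
  n4←n3: walk n3→n2 to n0
  n0: DF=∅
  n1: DF={n2,n4}
  n2: DF={n4}
  n3: DF={n4}
  n4: DF=∅

φ for d: defs {n0,n3,n4}
  DF⁺ = {n4}

Answer: ["n4"]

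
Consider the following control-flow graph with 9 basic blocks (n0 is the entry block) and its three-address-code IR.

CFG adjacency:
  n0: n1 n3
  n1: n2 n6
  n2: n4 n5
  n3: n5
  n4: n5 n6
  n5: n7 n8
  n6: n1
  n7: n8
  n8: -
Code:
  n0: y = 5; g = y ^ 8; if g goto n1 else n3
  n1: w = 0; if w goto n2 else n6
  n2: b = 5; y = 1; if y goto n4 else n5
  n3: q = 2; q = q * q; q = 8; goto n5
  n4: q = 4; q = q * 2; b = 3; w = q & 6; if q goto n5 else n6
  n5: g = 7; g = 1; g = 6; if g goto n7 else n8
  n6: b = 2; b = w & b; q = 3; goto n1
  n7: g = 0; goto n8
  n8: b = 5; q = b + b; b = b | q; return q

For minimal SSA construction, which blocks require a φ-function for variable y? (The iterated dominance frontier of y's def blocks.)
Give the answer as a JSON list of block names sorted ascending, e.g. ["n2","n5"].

idom tree: n1←n0 n2←n1 n3←n0 n4←n2 n5←n0 n6←n1 n7←n5 n8←n5
Join-block Dom:
  n1: preds {n0,n6}: {n0} ∩ {n0,n1,n6} = {n0}; idom=n0
  n5: preds {n2,n3,n4}: {n0,n1,n2} ∩ {n0,n3} ∩ {n0,n1,n2,n4} = {n0}; idom=n0
  n6: preds {n1,n4}: {n0,n1} ∩ {n0,n1,n2,n4} = {n0,n1}; idom=n1
  n8: preds {n5,n7}: {n0,n5} ∩ {n0,n5,n7} = {n0,n5}; idom=n5

DF walk-up:
  join n1 pred n0: · stop@n0
  join n1 pred n6: n6→n1 stop@n0
  join n5 pred n2: n2→n1 stop@n0
  join n5 pred n3: n3 stop@n0
  join n5 pred n4: n4→n2→n1 stop@n0
  join n6 pred n1: · stop@n1
  join n6 pred n4: n4→n2 stop@n1
  join n8 pred n5: · stop@n5
  join n8 pred n7: n7 stop@n5
  n0: DF=∅
  n1: DF={n1,n5}
  n2: DF={n5,n6}
  n3: DF={n5}
  n4: DF={n5,n6}
  n5: DF=∅
  n6: DF={n1}
  n7: DF={n8}
  n8: DF=∅

φ for y: defs {n0,n2}
  DF⁺ = {n1,n5,n6}

Answer: ["n1", "n5", "n6"]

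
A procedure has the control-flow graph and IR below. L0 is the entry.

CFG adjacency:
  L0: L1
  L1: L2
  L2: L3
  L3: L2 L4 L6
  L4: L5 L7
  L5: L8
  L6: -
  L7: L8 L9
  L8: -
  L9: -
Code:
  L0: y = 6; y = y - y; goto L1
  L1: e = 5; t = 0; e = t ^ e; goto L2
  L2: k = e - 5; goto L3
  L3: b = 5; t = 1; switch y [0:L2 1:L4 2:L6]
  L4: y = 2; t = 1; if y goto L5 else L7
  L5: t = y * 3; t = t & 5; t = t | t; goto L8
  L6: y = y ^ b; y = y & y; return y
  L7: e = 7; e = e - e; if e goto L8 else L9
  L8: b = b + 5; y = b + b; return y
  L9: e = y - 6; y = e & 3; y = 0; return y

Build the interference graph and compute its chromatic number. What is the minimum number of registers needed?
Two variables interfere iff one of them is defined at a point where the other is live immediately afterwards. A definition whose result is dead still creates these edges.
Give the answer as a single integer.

Answer: 4

Working:
Per-block:
  L0 def {y} use ∅
  L1 def {e,t} use ∅
  L2 def {k} use {e}
  L3 def {b,t} use {y}
  L4 def {t,y} use ∅
  L5 def {t} use {y}
  L6 def {y} use {b,y}
  L7 def {e} use ∅
  L8 def {b,y} use {b}
  L9 def {e,y} use {y}

Live sets:
  L0: in=∅ out={y}
  L1: in={y} out={e,y}
  L2: in={e,y} out={e,y}
  L3: in={e,y} out={b,e,y}
  L4: in={b} out={b,y}
  L5: in={b,y} out={b}
  L6: in={b,y} out=∅
  L7: in={b,y} out={b,y}
  L8: in={b} out=∅
  L9: in={y} out=∅

Conflict graph:
  b: {e,t,y}
  e: {b,k,t,y}
  k: {e,y}
  t: {b,e,y}
  y: {b,e,k,t}

Chromatic number:
  {b,e,t,y} pairwise interfere (4-clique) ⇒ χ ≥ 4
  assign b→c2 e→c0 k→c2 t→c3 y→c1 — no edge inside a register ⇒ χ ≤ 4
  χ = 4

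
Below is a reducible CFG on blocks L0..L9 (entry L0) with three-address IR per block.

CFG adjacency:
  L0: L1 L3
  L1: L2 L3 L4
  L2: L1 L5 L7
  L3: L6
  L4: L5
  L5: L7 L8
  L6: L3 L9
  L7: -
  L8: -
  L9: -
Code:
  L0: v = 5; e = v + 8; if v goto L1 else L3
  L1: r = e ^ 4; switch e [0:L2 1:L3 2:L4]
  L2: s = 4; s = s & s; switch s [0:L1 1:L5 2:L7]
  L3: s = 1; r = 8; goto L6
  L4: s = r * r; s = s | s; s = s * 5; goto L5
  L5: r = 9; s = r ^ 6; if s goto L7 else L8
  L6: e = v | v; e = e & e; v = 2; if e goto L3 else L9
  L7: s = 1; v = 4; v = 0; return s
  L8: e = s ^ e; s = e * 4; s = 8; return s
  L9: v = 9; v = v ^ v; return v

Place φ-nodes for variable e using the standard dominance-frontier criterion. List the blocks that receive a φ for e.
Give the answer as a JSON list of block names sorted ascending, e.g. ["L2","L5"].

Answer: ["L3"]

Working:
idom tree: L1←L0 L2←L1 L3←L0 L4←L1 L5←L1 L6←L3 L7←L1 L8←L5 L9←L6
Dom at joins:
  L1: preds {L0,L2}: {L0} ∩ {L0,L1,L2} = {L0}; idom=L0
  L3: preds {L0,L1,L6}: {L0} ∩ {L0,L1} ∩ {L0,L3,L6} = {L0}; idom=L0
  L5: preds {L2,L4}: {L0,L1,L2} ∩ {L0,L1,L4} = {L0,L1}; idom=L1
  L7: preds {L2,L5}: {L0,L1,L2} ∩ {L0,L1,L5} = {L0,L1}; idom=L1

Frontier:
  join L1 pred L0: · stop@L0
  join L1 pred L2: L2→L1 stop@L0
  join L3 pred L0: · stop@L0
  join L3 pred L1: L1 stop@L0
  join L3 pred L6: L6→L3 stop@L0
  join L5 pred L2: L2 stop@L1
  join L5 pred L4: L4 stop@L1
  join L7 pred L2: L2 stop@L1
  join L7 pred L5: L5 stop@L1
  DF(L0)=∅
  DF(L1)={L1,L3}
  DF(L2)={L1,L5,L7}
  DF(L3)={L3}
  DF(L4)={L5}
  DF(L5)={L7}
  DF(L6)={L3}
  DF(L7)=∅
  DF(L8)=∅
  DF(L9)=∅

φ for e: defs {L0,L6,L8}
  DF⁺ = {L3}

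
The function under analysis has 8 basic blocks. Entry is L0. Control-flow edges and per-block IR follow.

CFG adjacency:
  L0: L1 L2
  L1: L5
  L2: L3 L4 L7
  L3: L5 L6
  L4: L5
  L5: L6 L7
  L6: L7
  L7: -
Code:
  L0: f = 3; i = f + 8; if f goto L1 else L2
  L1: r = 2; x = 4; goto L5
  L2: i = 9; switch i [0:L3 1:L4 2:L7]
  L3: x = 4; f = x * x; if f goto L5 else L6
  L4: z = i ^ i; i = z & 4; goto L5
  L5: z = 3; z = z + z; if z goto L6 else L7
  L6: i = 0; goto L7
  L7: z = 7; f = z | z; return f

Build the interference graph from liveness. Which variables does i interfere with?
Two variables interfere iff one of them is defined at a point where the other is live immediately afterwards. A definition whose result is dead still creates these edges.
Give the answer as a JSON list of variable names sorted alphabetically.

Per-block:
  L0: {f,i} / ∅
  L1: {r,x} / ∅
  L2: {i} / ∅
  L3: {f,x} / ∅
  L4: {i,z} / {i}
  L5: {z} / ∅
  L6: {i} / ∅
  L7: {f,z} / ∅

Backward fixpoint:
  L0: in=∅ out=∅
  L1: in=∅ out=∅
  L2: in=∅ out={i}
  L3: in=∅ out=∅
  L4: in={i} out=∅
  L5: in=∅ out=∅
  L6: in=∅ out=∅
  L7: in=∅ out=∅

Conflict graph:
  f — {i}
  i — {f}
  r — ∅
  x — ∅
  z — ∅

N(i) = ["f"]

Answer: ["f"]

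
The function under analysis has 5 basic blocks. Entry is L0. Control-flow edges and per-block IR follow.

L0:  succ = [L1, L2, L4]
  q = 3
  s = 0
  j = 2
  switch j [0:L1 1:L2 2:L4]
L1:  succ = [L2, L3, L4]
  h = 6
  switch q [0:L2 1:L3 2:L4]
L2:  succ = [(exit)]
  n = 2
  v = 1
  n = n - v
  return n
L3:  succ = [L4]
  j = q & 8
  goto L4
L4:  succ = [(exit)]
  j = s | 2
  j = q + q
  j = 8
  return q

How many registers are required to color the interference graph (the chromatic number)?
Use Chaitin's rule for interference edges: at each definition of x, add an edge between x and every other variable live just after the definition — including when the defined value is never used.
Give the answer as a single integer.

Block summaries:
  L0: {j,q,s} / ∅
  L1: {h} / {q}
  L2: {n,v} / ∅
  L3: {j} / {q}
  L4: {j} / {q,s}

Backward fixpoint:
  L0: in=∅ out={q,s}
  L1: in={q,s} out={q,s}
  L2: in=∅ out=∅
  L3: in={q,s} out={q,s}
  L4: in={q,s} out=∅

Interference:
  h — {q,s}
  j — {q,s}
  n — {v}
  q — {h,j,s}
  s — {h,j,q}
  v — {n}

Chromatic number:
  lower bound: {h,q,s} mutually conflict ⇒ χ ≥ 3
  3-colouring: R0={n,q}  R1={s,v}  R2={h,j}
  χ = 3

Answer: 3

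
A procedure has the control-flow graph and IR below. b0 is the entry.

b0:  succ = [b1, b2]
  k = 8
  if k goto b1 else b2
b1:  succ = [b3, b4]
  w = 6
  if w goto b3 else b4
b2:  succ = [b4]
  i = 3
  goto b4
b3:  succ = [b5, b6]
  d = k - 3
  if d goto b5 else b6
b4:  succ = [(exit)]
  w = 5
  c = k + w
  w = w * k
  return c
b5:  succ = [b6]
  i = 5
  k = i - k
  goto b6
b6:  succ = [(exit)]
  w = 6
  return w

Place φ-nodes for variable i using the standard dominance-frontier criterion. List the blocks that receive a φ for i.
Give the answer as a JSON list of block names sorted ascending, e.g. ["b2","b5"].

idom tree: b1←b0 b2←b0 b3←b1 b4←b0 b5←b3 b6←b3
Dom at joins:
  b4: preds {b1,b2}: {b0,b1} ∩ {b0,b2} = {b0}; idom=b0
  b6: preds {b3,b5}: {b0,b1,b3} ∩ {b0,b1,b3,b5} = {b0,b1,b3}; idom=b3

DF derivation:
  join b4 pred b1: b1 stop@b0
  join b4 pred b2: b2 stop@b0
  join b6 pred b3: · stop@b3
  join b6 pred b5: b5 stop@b3
  DF(b0)=∅
  DF(b1)={b4}
  DF(b2)={b4}
  DF(b3)=∅
  DF(b4)=∅
  DF(b5)={b6}
  DF(b6)=∅

φ for i: defs {b2,b5}
  DF⁺ = {b4,b6}

Answer: ["b4", "b6"]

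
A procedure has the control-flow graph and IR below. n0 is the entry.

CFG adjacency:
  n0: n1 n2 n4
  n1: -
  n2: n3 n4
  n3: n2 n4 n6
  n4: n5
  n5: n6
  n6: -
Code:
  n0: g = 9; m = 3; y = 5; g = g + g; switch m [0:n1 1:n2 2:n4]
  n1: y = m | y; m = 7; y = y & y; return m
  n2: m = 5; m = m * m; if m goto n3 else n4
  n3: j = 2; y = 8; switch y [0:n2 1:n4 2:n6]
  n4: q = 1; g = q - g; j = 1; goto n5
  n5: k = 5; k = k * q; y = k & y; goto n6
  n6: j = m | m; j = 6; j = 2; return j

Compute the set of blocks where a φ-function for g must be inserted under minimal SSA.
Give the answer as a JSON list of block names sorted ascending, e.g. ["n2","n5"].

Answer: ["n6"]

Analysis:
idom tree: n1←n0 n2←n0 n3←n2 n4←n0 n5←n4 n6←n0
Join-block Dom:
  n2: preds {n0,n3}: {n0} ∩ {n0,n2,n3} = {n0}; idom=n0
  n4: preds {n0,n2,n3}: {n0} ∩ {n0,n2} ∩ {n0,n2,n3} = {n0}; idom=n0
  n6: preds {n3,n5}: {n0,n2,n3} ∩ {n0,n4,n5} = {n0}; idom=n0

Frontier:
  n2←n0: walk · to n0
  n2←n3: walk n3→n2 to n0
  n4←n0: walk · to n0
  n4←n2: walk n2 to n0
  n4←n3: walk n3→n2 to n0
  n6←n3: walk n3→n2 to n0
  n6←n5: walk n5→n4 to n0
  n0 → ∅
  n1 → ∅
  n2 → {n2,n4,n6}
  n3 → {n2,n4,n6}
  n4 → {n6}
  n5 → {n6}
  n6 → ∅

φ for g: defs {n0,n4}
  DF⁺ = {n6}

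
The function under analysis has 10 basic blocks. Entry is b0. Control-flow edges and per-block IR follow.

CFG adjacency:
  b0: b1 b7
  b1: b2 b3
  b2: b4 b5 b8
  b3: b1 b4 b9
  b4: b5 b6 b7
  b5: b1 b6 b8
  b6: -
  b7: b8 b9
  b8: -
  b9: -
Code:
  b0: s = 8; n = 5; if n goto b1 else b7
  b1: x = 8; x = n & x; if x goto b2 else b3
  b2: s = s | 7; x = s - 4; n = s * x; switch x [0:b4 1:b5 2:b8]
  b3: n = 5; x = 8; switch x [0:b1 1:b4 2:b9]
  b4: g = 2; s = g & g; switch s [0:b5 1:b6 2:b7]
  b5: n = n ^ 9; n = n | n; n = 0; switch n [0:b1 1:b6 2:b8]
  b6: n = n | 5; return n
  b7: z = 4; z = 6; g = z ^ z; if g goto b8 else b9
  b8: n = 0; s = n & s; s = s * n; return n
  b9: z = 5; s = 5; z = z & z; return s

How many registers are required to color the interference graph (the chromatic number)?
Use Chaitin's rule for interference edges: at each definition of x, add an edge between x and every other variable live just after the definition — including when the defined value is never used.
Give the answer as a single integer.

def/use:
  b0 def {n,s} use ∅
  b1 def {x} use {n}
  b2 def {n,s,x} use {s}
  b3 def {n,x} use ∅
  b4 def {g,s} use ∅
  b5 def {n} use {n}
  b6 def {n} use {n}
  b7 def {g,z} use ∅
  b8 def {n,s} use {s}
  b9 def {s,z} use ∅

Liveness:
  b0: in=∅ out={n,s}
  b1: in={n,s} out={s}
  b2: in={s} out={n,s}
  b3: in={s} out={n,s}
  b4: in={n} out={n,s}
  b5: in={n,s} out={n,s}
  b6: in={n} out=∅
  b7: in={s} out={s}
  b8: in={s} out=∅
  b9: in=∅ out=∅

Interference:
  g: {n,s}
  n: {g,s,x}
  s: {g,n,x,z}
  x: {n,s}
  z: {s}

Registers:
  clique {g,n,s} ⇒ need ≥ 3
  3-colouring: r0={s}  r1={n,z}  r2={g,x}
  χ = 3

Answer: 3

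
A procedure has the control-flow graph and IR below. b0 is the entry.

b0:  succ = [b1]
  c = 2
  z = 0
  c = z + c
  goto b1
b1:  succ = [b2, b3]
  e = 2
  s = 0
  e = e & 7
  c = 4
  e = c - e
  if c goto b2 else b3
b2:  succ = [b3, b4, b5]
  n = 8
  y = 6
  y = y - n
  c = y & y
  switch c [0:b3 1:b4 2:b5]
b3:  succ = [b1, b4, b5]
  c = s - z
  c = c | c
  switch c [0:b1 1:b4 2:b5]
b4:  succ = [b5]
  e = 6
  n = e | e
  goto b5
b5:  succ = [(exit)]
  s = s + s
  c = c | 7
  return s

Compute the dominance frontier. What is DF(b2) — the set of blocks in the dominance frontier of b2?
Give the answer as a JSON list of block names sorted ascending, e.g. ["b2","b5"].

idom tree: b1←b0 b2←b1 b3←b1 b4←b1 b5←b1
Dom∩ at merges:
  b1: preds {b0,b3}: {b0} ∩ {b0,b1,b3} = {b0}; idom=b0
  b3: preds {b1,b2}: {b0,b1} ∩ {b0,b1,b2} = {b0,b1}; idom=b1
  b4: preds {b2,b3}: {b0,b1,b2} ∩ {b0,b1,b3} = {b0,b1}; idom=b1
  b5: preds {b2,b3,b4}: {b0,b1,b2} ∩ {b0,b1,b3} ∩ {b0,b1,b4} = {b0,b1}; idom=b1

DF walk-up:
  join b1 pred b0: · stop@b0
  join b1 pred b3: b3→b1 stop@b0
  join b3 pred b1: · stop@b1
  join b3 pred b2: b2 stop@b1
  join b4 pred b2: b2 stop@b1
  join b4 pred b3: b3 stop@b1
  join b5 pred b2: b2 stop@b1
  join b5 pred b3: b3 stop@b1
  join b5 pred b4: b4 stop@b1
  DF(b0)=∅
  DF(b1)={b1}
  DF(b2)={b3,b4,b5}
  DF(b3)={b1,b4,b5}
  DF(b4)={b5}
  DF(b5)=∅

DF(b2) = ["b3", "b4", "b5"]

Answer: ["b3", "b4", "b5"]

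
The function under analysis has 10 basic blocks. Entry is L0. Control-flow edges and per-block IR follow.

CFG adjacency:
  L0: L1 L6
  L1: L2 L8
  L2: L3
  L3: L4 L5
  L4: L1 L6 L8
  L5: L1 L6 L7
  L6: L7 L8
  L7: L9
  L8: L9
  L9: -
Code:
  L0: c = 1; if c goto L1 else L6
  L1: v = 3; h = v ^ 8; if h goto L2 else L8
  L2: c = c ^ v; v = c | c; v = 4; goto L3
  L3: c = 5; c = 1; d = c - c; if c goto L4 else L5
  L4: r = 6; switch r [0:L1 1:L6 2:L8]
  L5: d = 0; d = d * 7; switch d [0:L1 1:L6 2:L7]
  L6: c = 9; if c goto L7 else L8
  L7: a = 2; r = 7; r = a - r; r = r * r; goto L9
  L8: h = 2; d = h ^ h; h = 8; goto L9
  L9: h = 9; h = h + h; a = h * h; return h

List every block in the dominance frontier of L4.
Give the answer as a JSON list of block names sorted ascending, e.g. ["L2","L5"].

idom tree: L1←L0 L2←L1 L3←L2 L4←L3 L5←L3 L6←L0 L7←L0 L8←L0 L9←L0
Dom∩ at merges:
  L1: preds {L0,L4,L5}: {L0} ∩ {L0,L1,L2,L3,L4} ∩ {L0,L1,L2,L3,L5} = {L0}; idom=L0
  L6: preds {L0,L4,L5}: {L0} ∩ {L0,L1,L2,L3,L4} ∩ {L0,L1,L2,L3,L5} = {L0}; idom=L0
  L7: preds {L5,L6}: {L0,L1,L2,L3,L5} ∩ {L0,L6} = {L0}; idom=L0
  L8: preds {L1,L4,L6}: {L0,L1} ∩ {L0,L1,L2,L3,L4} ∩ {L0,L6} = {L0}; idom=L0
  L9: preds {L7,L8}: {L0,L7} ∩ {L0,L8} = {L0}; idom=L0

DF derivation:
  join L1 pred L0: · stop@L0
  join L1 pred L4: L4→L3→L2→L1 stop@L0
  join L1 pred L5: L5→L3→L2→L1 stop@L0
  join L6 pred L0: · stop@L0
  join L6 pred L4: L4→L3→L2→L1 stop@L0
  join L6 pred L5: L5→L3→L2→L1 stop@L0
  join L7 pred L5: L5→L3→L2→L1 stop@L0
  join L7 pred L6: L6 stop@L0
  join L8 pred L1: L1 stop@L0
  join L8 pred L4: L4→L3→L2→L1 stop@L0
  join L8 pred L6: L6 stop@L0
  join L9 pred L7: L7 stop@L0
  join L9 pred L8: L8 stop@L0
  L0: DF=∅
  L1: DF={L1,L6,L7,L8}
  L2: DF={L1,L6,L7,L8}
  L3: DF={L1,L6,L7,L8}
  L4: DF={L1,L6,L8}
  L5: DF={L1,L6,L7}
  L6: DF={L7,L8}
  L7: DF={L9}
  L8: DF={L9}
  L9: DF=∅

DF(L4) = ["L1", "L6", "L8"]

Answer: ["L1", "L6", "L8"]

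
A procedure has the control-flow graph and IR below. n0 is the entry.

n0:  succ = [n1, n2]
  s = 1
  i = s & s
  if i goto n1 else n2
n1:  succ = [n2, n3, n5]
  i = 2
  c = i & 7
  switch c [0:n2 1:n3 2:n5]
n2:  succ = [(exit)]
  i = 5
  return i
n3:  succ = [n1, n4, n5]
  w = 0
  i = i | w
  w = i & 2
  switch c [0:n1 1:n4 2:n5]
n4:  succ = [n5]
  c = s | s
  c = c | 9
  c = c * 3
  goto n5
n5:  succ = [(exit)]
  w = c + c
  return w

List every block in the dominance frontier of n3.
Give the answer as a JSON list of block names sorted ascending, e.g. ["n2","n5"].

idom tree: n1←n0 n2←n0 n3←n1 n4←n3 n5←n1
Dom∩ at merges:
  n1: preds {n0,n3}: {n0} ∩ {n0,n1,n3} = {n0}; idom=n0
  n2: preds {n0,n1}: {n0} ∩ {n0,n1} = {n0}; idom=n0
  n5: preds {n1,n3,n4}: {n0,n1} ∩ {n0,n1,n3} ∩ {n0,n1,n3,n4} = {n0,n1}; idom=n1

Frontier:
  join n1 pred n0: · stop@n0
  join n1 pred n3: n3→n1 stop@n0
  join n2 pred n0: · stop@n0
  join n2 pred n1: n1 stop@n0
  join n5 pred n1: · stop@n1
  join n5 pred n3: n3 stop@n1
  join n5 pred n4: n4→n3 stop@n1
  DF(n0)=∅
  DF(n1)={n1,n2}
  DF(n2)=∅
  DF(n3)={n1,n5}
  DF(n4)={n5}
  DF(n5)=∅

DF(n3) = ["n1", "n5"]

Answer: ["n1", "n5"]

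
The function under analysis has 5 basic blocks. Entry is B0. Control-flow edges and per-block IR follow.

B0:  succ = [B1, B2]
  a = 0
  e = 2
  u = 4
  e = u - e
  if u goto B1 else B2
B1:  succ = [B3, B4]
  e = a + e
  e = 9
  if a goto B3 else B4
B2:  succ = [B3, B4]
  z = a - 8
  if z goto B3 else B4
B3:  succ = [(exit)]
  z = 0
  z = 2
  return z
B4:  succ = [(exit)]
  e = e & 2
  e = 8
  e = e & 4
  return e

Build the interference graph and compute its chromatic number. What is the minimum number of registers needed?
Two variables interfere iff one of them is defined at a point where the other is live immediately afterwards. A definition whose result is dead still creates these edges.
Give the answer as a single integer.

def/use:
  B0: def={a,e,u} ue=∅
  B1: def={e} ue={a,e}
  B2: def={z} ue={a}
  B3: def={z} ue=∅
  B4: def={e} ue={e}

Backward fixpoint:
  B0 li=∅ lo={a,e}
  B1 li={a,e} lo={e}
  B2 li={a,e} lo={e}
  B3 li=∅ lo=∅
  B4 li={e} lo=∅

Interfere edges:
  a↔{e,u}
  e↔{a,u,z}
  u↔{a,e}
  z↔{e}

Chromatic number:
  lower bound: {a,e,u} mutually conflict ⇒ χ ≥ 3
  3-colouring: r0={e}  r1={a,z}  r2={u}
  χ = 3

Answer: 3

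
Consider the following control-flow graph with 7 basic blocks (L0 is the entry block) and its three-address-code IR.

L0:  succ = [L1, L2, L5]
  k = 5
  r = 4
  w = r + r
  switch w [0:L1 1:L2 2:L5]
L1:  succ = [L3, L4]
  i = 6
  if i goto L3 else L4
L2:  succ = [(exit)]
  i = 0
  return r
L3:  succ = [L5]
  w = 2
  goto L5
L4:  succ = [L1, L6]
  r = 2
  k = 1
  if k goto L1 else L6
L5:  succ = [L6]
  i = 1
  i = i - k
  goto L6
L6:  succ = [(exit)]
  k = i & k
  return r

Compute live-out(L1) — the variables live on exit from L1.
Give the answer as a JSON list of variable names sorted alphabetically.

Answer: ["i", "k", "r"]

Derivation:
Block summaries:
  L0: {k,r,w} / ∅
  L1: {i} / ∅
  L2: {i} / {r}
  L3: {w} / ∅
  L4: {k,r} / ∅
  L5: {i} / {k}
  L6: {k} / {i,k,r}

Backward fixpoint:
  live L0: ∅→{k,r}
  live L1: {k,r}→{i,k,r}
  live L2: {r}→∅
  live L3: {k,r}→{k,r}
  live L4: {i}→{i,k,r}
  live L5: {k,r}→{i,k,r}
  live L6: {i,k,r}→∅

live-out(L1) = ["i", "k", "r"]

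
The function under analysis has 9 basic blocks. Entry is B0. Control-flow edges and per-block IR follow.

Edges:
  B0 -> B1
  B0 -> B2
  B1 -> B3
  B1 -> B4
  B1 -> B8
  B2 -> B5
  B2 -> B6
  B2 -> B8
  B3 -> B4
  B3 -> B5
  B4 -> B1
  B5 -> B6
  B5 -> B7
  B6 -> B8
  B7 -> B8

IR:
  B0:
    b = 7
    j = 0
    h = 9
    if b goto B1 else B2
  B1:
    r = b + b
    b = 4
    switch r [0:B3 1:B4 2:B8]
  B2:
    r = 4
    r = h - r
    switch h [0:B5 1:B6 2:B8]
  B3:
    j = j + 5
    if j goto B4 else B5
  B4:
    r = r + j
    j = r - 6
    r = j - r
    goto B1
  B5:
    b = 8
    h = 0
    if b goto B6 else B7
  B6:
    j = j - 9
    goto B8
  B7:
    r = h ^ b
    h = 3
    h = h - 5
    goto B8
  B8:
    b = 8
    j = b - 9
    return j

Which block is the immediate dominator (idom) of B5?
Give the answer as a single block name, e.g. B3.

idom tree: B1←B0 B2←B0 B3←B1 B4←B1 B5←B0 B6←B0 B7←B5 B8←B0
Dom at joins:
  B1: preds {B0,B4}: {B0} ∩ {B0,B1,B4} = {B0}; idom=B0
  B4: preds {B1,B3}: {B0,B1} ∩ {B0,B1,B3} = {B0,B1}; idom=B1
  B5: preds {B2,B3}: {B0,B2} ∩ {B0,B1,B3} = {B0}; idom=B0
  B6: preds {B2,B5}: {B0,B2} ∩ {B0,B5} = {B0}; idom=B0
  B8: preds {B1,B2,B6,B7}: {B0,B1} ∩ {B0,B2} ∩ {B0,B6} ∩ {B0,B5,B7} = {B0}; idom=B0

idom(B5) = B0

Answer: B0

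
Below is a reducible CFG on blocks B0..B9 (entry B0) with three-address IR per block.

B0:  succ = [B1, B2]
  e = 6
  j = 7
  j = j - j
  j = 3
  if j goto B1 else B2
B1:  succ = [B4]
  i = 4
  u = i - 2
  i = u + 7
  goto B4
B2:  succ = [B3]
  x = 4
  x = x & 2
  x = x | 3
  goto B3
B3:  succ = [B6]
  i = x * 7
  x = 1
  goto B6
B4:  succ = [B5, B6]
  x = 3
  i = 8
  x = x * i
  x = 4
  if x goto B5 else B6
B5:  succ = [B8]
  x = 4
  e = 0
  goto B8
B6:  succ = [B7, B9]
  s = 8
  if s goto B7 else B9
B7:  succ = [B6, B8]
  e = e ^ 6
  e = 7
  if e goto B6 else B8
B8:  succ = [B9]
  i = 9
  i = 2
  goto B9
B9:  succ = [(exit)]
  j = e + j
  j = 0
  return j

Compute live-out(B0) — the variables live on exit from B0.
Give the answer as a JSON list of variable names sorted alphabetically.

Answer: ["e", "j"]

Working:
def/use:
  B0: {e,j} / ∅
  B1: {i,u} / ∅
  B2: {x} / ∅
  B3: {i,x} / {x}
  B4: {i,x} / ∅
  B5: {e,x} / ∅
  B6: {s} / ∅
  B7: {e} / {e}
  B8: {i} / ∅
  B9: {j} / {e,j}

Live sets:
  B0: in=∅ out={e,j}
  B1: in={e,j} out={e,j}
  B2: in={e,j} out={e,j,x}
  B3: in={e,j,x} out={e,j}
  B4: in={e,j} out={e,j}
  B5: in={j} out={e,j}
  B6: in={e,j} out={e,j}
  B7: in={e,j} out={e,j}
  B8: in={e,j} out={e,j}
  B9: in={e,j} out=∅

live-out(B0) = ["e", "j"]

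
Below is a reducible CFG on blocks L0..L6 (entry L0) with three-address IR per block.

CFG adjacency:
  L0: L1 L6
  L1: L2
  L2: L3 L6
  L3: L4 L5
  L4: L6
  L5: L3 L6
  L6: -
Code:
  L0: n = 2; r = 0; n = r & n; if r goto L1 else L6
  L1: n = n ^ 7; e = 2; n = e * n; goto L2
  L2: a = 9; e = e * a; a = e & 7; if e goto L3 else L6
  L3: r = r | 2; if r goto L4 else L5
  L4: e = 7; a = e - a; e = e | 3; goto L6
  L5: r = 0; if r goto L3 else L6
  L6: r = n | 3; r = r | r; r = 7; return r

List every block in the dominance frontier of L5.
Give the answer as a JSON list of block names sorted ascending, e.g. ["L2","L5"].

Answer: ["L3", "L6"]

Derivation:
idom tree: L1←L0 L2←L1 L3←L2 L4←L3 L5←L3 L6←L0
Dom at joins:
  L3: preds {L2,L5}: {L0,L1,L2} ∩ {L0,L1,L2,L3,L5} = {L0,L1,L2}; idom=L2
  L6: preds {L0,L2,L4,L5}: {L0} ∩ {L0,L1,L2} ∩ {L0,L1,L2,L3,L4} ∩ {L0,L1,L2,L3,L5} = {L0}; idom=L0

Frontier:
  join L3 pred L2: · stop@L2
  join L3 pred L5: L5→L3 stop@L2
  join L6 pred L0: · stop@L0
  join L6 pred L2: L2→L1 stop@L0
  join L6 pred L4: L4→L3→L2→L1 stop@L0
  join L6 pred L5: L5→L3→L2→L1 stop@L0
  L0 → ∅
  L1 → {L6}
  L2 → {L6}
  L3 → {L3,L6}
  L4 → {L6}
  L5 → {L3,L6}
  L6 → ∅

DF(L5) = ["L3", "L6"]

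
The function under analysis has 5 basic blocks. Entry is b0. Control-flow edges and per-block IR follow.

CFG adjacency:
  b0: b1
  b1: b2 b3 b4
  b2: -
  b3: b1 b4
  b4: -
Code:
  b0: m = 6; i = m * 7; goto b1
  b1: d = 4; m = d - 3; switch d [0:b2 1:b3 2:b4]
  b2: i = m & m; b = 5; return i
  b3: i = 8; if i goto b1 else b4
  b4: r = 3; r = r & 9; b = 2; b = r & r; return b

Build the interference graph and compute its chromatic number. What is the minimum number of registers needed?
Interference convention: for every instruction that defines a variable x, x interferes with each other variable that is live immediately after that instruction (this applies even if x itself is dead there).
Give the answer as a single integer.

Per-block:
  b0: {i,m} / ∅
  b1: {d,m} / ∅
  b2: {b,i} / {m}
  b3: {i} / ∅
  b4: {b,r} / ∅

Liveness:
  b0 li=∅ lo=∅
  b1 li=∅ lo={m}
  b2 li={m} lo=∅
  b3 li=∅ lo=∅
  b4 li=∅ lo=∅

Conflict graph:
  b: {i,r}
  d: {m}
  i: {b}
  m: {d}
  r: {b}

Colouring:
  {b,i} pairwise interfere (2-clique) ⇒ χ ≥ 2
  2-colouring: r0={b,d}  r1={i,m,r}
  χ = 2

Answer: 2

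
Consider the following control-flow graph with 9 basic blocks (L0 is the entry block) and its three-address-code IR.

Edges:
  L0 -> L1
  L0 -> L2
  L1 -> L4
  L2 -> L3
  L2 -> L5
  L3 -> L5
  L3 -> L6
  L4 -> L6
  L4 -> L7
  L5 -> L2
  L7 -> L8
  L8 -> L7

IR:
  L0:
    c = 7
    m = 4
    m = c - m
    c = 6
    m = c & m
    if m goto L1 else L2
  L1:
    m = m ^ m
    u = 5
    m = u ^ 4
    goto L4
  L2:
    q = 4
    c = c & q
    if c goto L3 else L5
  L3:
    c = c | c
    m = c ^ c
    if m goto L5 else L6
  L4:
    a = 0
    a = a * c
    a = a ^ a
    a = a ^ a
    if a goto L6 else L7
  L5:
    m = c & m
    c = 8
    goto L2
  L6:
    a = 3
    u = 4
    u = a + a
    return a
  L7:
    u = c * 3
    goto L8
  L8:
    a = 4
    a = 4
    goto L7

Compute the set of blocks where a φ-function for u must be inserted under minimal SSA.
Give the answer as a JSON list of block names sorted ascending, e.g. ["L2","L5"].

idom tree: L1←L0 L2←L0 L3←L2 L4←L1 L5←L2 L6←L0 L7←L4 L8←L7
Dom at joins:
  L2: preds {L0,L5}: {L0} ∩ {L0,L2,L5} = {L0}; idom=L0
  L5: preds {L2,L3}: {L0,L2} ∩ {L0,L2,L3} = {L0,L2}; idom=L2
  L6: preds {L3,L4}: {L0,L2,L3} ∩ {L0,L1,L4} = {L0}; idom=L0
  L7: preds {L4,L8}: {L0,L1,L4} ∩ {L0,L1,L4,L7,L8} = {L0,L1,L4}; idom=L4

DF walk-up:
  join L2 pred L0: · stop@L0
  join L2 pred L5: L5→L2 stop@L0
  join L5 pred L2: · stop@L2
  join L5 pred L3: L3 stop@L2
  join L6 pred L3: L3→L2 stop@L0
  join L6 pred L4: L4→L1 stop@L0
  join L7 pred L4: · stop@L4
  join L7 pred L8: L8→L7 stop@L4
  DF(L0)=∅
  DF(L1)={L6}
  DF(L2)={L2,L6}
  DF(L3)={L5,L6}
  DF(L4)={L6}
  DF(L5)={L2}
  DF(L6)=∅
  DF(L7)={L7}
  DF(L8)={L7}

φ for u: defs {L1,L6,L7}
  DF⁺ = {L6,L7}

Answer: ["L6", "L7"]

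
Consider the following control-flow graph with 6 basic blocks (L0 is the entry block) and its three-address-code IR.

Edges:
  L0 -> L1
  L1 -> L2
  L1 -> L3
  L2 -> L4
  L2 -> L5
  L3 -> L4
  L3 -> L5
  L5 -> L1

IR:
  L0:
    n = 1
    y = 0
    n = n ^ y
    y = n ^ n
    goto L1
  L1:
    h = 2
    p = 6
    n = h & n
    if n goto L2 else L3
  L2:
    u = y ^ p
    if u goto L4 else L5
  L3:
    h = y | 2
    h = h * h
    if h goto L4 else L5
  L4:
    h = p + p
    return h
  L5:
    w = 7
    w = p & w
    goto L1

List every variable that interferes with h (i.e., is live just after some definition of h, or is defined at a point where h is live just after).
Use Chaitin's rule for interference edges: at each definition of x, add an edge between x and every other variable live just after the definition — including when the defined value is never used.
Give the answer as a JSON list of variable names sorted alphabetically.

Per-block:
  L0: def={n,y} ue=∅
  L1: def={h,n,p} ue={n}
  L2: def={u} ue={p,y}
  L3: def={h} ue={y}
  L4: def={h} ue={p}
  L5: def={w} ue={p}

Liveness:
  live L0: ∅→{n,y}
  live L1: {n,y}→{n,p,y}
  live L2: {n,p,y}→{n,p,y}
  live L3: {n,p,y}→{n,p,y}
  live L4: {p}→∅
  live L5: {n,p,y}→{n,y}

Interference:
  h↔{n,p,y}
  n↔{h,p,u,w,y}
  p↔{h,n,u,w,y}
  u↔{n,p,y}
  w↔{n,p,y}
  y↔{h,n,p,u,w}

N(h) = ["n", "p", "y"]

Answer: ["n", "p", "y"]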